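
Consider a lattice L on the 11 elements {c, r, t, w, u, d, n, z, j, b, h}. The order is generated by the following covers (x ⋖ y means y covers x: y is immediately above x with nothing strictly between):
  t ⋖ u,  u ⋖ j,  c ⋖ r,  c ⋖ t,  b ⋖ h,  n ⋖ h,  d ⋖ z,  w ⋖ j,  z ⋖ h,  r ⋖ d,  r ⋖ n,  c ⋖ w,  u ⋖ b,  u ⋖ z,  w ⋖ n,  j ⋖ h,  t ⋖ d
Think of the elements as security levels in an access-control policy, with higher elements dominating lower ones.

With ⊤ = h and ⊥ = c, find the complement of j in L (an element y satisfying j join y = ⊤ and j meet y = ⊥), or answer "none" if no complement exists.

r

Need y with j ∨ y = h and j ∧ y = c.
Checking each element gives: r.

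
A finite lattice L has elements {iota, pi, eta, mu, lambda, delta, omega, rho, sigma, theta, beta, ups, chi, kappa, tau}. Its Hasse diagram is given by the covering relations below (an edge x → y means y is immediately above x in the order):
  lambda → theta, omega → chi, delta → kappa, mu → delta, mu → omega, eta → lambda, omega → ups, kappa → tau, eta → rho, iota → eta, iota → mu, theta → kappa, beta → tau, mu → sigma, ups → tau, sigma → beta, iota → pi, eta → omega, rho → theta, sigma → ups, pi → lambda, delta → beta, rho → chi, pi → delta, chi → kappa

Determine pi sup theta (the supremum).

Common upper bounds of {pi, theta}: kappa, tau, theta.
The least among these is theta.

theta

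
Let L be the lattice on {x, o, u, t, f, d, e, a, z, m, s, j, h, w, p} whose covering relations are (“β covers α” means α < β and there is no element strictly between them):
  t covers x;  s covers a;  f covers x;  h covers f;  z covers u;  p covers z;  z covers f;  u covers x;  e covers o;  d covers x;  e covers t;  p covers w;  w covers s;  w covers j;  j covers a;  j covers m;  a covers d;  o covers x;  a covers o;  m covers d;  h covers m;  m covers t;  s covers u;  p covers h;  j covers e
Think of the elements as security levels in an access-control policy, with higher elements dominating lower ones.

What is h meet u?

x

Common lower bounds of {h, u}: x.
The greatest among these is x.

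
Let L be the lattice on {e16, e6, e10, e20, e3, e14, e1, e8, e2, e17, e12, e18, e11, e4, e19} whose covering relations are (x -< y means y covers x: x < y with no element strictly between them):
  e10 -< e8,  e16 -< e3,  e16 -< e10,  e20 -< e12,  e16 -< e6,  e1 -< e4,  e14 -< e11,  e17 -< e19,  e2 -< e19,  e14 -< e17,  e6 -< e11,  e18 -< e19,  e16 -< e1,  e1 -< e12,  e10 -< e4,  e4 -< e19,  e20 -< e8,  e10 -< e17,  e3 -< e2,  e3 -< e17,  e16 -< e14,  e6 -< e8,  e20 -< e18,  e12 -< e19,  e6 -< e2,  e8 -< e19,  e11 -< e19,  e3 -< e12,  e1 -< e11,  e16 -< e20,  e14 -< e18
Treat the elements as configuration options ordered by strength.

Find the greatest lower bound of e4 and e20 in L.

Common lower bounds of {e4, e20}: e16.
The greatest among these is e16.

e16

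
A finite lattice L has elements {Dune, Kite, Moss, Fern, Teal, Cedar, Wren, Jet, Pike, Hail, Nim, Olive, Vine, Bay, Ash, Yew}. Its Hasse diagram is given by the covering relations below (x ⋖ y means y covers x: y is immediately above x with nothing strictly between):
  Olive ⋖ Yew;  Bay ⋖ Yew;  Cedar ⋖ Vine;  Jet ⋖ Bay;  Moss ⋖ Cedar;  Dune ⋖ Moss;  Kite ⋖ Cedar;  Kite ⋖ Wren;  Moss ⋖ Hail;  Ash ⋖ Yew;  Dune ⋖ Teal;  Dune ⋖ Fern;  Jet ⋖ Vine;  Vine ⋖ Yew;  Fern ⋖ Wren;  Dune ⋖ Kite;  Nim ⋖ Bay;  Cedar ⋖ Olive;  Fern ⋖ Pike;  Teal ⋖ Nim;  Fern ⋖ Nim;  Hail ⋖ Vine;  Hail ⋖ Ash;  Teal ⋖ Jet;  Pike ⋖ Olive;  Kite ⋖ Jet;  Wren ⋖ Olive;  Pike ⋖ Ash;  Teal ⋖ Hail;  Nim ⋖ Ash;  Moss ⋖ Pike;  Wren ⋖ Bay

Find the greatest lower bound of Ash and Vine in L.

Hail

Common lower bounds of {Ash, Vine}: Dune, Hail, Moss, Teal.
The greatest among these is Hail.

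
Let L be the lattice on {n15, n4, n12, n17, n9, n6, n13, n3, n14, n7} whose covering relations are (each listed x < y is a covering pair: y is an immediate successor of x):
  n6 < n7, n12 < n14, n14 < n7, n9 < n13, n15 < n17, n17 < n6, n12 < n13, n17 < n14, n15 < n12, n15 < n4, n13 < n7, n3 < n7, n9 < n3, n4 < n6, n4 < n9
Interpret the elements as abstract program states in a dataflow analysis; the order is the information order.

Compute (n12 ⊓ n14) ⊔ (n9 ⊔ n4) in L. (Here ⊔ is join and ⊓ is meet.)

n13

n12 ∧ n14 = n12
n9 ∨ n4 = n9
n12 ∨ n9 = n13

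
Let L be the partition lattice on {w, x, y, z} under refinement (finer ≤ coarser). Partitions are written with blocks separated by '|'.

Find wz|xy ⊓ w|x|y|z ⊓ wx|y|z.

w|x|y|z

Common lower bounds of {wz|xy, w|x|y|z, wx|y|z}: w|x|y|z.
The greatest among these is w|x|y|z.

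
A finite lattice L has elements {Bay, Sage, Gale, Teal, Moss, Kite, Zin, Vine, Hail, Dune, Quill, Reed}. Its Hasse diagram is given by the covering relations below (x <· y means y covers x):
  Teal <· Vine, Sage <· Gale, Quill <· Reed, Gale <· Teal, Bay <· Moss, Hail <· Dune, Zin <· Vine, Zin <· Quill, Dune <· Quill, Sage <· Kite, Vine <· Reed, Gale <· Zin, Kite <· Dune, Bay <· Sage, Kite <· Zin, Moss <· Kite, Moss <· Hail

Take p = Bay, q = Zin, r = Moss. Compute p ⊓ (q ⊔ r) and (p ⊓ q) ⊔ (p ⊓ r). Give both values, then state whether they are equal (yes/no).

q ⊔ r = Zin, so p ⊓ (q ⊔ r) = Bay ⊓ Zin = Bay.
p ⊓ q = Bay and p ⊓ r = Bay, so (p ⊓ q) ⊔ (p ⊓ r) = Bay ⊔ Bay = Bay.
Equal: yes.

Bay; Bay; yes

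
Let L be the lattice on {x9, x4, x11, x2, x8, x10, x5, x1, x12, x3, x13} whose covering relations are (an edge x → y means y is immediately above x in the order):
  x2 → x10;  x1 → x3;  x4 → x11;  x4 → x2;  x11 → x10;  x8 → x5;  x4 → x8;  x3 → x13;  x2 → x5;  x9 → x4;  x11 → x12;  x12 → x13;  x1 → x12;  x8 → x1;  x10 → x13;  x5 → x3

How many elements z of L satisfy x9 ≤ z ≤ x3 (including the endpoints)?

7

The interval [x9, x3] = {x1, x2, x3, x4, x5, x8, x9}, which has 7 elements.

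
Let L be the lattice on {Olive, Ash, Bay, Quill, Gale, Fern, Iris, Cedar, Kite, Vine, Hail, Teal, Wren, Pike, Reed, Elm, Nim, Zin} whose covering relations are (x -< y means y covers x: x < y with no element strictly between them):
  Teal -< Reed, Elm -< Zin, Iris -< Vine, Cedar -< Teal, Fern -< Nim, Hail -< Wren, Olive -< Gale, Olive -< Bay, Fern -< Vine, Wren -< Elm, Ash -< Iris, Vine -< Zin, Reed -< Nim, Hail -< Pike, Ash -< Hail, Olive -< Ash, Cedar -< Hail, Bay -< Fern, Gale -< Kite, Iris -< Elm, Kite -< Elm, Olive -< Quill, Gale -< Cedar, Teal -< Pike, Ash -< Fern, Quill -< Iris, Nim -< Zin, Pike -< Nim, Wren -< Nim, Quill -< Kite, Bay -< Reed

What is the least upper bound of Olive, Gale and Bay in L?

Common upper bounds of {Olive, Gale, Bay}: Nim, Reed, Zin.
The least among these is Reed.

Reed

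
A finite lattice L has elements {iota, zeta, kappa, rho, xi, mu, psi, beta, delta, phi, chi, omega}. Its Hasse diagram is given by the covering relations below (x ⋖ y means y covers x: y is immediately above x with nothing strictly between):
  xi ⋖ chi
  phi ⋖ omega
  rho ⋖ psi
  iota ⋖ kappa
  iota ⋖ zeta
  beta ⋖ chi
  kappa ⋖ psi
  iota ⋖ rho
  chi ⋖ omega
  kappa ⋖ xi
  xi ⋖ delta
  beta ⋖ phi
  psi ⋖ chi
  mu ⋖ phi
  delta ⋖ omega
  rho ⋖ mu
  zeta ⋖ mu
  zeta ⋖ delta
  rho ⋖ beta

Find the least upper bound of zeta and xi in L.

delta

Common upper bounds of {zeta, xi}: delta, omega.
The least among these is delta.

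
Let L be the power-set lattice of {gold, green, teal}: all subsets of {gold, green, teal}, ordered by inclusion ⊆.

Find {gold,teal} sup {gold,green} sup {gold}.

{gold,green,teal}

Common upper bounds of {{gold,teal}, {gold,green}, {gold}}: {gold,green,teal}.
The least among these is {gold,green,teal}.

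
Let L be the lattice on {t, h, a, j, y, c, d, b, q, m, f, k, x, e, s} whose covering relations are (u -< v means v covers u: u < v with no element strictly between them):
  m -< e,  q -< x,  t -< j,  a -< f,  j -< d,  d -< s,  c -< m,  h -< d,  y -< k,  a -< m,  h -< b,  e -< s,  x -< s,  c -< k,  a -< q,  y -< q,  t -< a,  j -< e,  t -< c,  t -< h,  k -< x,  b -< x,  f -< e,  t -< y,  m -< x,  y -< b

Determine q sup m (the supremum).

x

Common upper bounds of {q, m}: s, x.
The least among these is x.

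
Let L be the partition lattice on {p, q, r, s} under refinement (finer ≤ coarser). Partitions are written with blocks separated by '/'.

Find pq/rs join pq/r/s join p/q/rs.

The join of pq/rs, pq/r/s, p/q/rs merges any blocks that overlap across the partitions, giving pq/rs.

pq/rs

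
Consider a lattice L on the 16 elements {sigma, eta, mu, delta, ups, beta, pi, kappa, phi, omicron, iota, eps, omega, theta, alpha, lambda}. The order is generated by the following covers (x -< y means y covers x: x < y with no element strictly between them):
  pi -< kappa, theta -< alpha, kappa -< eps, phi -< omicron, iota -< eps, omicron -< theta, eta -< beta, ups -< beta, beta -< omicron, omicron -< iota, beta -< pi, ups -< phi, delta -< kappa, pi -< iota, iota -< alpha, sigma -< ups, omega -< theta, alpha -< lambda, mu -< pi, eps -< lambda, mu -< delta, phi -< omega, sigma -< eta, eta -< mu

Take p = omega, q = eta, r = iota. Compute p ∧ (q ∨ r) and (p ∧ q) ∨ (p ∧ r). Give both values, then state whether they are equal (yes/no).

q ∨ r = iota, so p ∧ (q ∨ r) = omega ∧ iota = phi.
p ∧ q = sigma and p ∧ r = phi, so (p ∧ q) ∨ (p ∧ r) = sigma ∨ phi = phi.
Equal: yes.

phi; phi; yes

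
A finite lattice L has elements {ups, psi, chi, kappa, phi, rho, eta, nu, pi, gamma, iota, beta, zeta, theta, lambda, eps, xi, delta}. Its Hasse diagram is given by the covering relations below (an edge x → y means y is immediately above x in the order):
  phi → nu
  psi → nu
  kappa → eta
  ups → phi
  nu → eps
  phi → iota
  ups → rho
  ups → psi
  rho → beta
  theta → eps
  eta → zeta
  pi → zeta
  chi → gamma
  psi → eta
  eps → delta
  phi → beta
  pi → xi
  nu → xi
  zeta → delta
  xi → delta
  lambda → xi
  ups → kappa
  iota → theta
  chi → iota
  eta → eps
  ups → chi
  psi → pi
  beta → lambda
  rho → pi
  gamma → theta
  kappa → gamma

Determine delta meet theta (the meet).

Common lower bounds of {delta, theta}: chi, gamma, iota, kappa, phi, theta, ups.
The greatest among these is theta.

theta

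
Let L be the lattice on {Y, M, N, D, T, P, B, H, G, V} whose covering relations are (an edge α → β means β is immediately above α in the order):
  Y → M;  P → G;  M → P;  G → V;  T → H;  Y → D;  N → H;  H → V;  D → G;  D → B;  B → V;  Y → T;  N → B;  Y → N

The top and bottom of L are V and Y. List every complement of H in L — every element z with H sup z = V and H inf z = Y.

D, G, M, P

Need z with H ∨ z = V and H ∧ z = Y.
Checking each element gives: D, G, M, P.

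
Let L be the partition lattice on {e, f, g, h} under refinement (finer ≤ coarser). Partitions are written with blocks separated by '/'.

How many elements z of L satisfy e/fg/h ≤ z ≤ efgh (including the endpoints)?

5

The interval [e/fg/h, efgh] = {e/fg/h, e/fgh, efg/h, efgh, eh/fg}, which has 5 elements.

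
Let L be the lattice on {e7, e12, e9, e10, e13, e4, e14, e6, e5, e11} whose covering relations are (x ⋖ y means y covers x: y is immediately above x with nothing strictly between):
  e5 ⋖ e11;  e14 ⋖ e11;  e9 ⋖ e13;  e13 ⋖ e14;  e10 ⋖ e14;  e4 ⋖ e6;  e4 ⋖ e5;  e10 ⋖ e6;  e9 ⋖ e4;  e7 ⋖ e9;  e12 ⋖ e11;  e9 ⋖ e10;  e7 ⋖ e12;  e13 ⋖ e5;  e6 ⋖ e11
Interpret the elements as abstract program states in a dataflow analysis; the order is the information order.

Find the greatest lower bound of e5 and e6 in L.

Common lower bounds of {e5, e6}: e4, e7, e9.
The greatest among these is e4.

e4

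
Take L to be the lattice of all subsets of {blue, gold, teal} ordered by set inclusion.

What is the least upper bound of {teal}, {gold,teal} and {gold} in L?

{gold,teal}

Under ⊆, join is union: {teal} ∪ {gold,teal} ∪ {gold} = {gold,teal}.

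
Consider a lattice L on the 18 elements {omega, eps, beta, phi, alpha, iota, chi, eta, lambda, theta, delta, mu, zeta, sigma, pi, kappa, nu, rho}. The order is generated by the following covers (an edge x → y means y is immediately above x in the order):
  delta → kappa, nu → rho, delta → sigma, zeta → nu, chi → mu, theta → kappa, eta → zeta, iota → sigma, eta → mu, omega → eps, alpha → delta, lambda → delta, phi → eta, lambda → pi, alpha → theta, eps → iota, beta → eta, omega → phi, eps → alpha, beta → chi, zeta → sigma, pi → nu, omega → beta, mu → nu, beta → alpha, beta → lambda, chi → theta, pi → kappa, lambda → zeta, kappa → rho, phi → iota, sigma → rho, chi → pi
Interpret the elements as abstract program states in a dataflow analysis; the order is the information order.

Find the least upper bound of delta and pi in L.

Common upper bounds of {delta, pi}: kappa, rho.
The least among these is kappa.

kappa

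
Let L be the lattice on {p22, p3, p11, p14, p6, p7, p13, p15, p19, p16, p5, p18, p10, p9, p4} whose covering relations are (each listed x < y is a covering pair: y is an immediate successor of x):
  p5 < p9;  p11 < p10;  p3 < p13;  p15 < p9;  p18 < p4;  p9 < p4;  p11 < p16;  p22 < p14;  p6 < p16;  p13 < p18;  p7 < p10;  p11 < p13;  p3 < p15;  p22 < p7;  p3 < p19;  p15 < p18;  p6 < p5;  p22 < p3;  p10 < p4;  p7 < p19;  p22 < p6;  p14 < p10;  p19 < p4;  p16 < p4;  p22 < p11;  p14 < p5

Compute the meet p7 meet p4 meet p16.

p22

Common lower bounds of {p7, p4, p16}: p22.
The greatest among these is p22.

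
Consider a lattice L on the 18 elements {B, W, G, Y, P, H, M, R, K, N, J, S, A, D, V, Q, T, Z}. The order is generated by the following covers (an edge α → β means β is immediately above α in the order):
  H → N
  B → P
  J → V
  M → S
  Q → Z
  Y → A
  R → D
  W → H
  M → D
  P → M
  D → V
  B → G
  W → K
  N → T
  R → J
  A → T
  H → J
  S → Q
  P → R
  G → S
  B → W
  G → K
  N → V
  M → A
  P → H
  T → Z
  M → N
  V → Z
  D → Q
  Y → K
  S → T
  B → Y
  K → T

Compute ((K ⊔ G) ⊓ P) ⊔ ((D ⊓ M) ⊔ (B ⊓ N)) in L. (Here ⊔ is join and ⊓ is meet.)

M

K ∨ G = K
K ∧ P = B
D ∧ M = M
B ∧ N = B
M ∨ B = M
B ∨ M = M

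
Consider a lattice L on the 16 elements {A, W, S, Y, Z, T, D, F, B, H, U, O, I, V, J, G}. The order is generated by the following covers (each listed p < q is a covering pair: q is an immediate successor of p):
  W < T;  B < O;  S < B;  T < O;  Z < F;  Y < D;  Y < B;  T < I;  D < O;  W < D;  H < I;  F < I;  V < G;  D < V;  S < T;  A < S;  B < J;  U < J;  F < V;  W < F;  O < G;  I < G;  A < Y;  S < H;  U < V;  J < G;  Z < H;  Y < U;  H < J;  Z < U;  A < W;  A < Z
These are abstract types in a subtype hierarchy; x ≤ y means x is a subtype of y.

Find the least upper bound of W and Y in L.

D

Common upper bounds of {W, Y}: D, G, O, V.
The least among these is D.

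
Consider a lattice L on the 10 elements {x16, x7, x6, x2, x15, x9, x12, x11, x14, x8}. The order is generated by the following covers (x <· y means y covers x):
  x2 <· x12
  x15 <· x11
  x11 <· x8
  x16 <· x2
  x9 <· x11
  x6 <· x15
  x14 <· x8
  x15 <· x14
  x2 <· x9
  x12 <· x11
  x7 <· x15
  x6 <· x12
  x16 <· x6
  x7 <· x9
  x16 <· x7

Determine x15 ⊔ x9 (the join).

x11

Common upper bounds of {x15, x9}: x11, x8.
The least among these is x11.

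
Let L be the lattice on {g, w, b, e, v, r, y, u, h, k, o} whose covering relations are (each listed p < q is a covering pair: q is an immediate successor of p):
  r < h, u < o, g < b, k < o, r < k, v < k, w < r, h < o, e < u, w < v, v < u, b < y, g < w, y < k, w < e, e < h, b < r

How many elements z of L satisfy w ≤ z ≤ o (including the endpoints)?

8

The interval [w, o] = {e, h, k, o, r, u, v, w}, which has 8 elements.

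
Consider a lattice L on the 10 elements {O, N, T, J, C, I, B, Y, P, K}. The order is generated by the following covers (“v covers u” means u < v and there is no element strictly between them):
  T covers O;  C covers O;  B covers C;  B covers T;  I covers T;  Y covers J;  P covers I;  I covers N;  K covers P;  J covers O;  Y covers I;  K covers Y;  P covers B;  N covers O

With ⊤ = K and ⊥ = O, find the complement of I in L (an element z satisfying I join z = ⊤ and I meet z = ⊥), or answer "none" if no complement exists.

none

For every candidate z, either I ∨ z ≠ K or I ∧ z ≠ O; no complement exists.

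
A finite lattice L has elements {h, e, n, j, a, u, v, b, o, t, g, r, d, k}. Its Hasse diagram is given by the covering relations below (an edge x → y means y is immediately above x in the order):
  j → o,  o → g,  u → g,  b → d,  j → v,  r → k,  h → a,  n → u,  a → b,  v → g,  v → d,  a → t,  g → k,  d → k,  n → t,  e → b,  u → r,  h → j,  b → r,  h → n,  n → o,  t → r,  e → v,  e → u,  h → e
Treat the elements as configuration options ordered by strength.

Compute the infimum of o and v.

j

Common lower bounds of {o, v}: h, j.
The greatest among these is j.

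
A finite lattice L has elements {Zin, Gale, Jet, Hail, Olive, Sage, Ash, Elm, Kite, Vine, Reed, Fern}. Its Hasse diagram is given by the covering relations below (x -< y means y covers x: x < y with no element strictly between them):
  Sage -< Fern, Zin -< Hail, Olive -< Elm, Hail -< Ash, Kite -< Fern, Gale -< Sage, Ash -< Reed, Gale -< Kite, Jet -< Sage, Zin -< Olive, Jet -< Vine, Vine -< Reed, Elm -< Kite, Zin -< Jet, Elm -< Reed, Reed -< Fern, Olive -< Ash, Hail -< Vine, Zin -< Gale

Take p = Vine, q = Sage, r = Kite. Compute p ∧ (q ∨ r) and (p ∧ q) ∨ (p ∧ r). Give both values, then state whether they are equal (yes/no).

q ∨ r = Fern, so p ∧ (q ∨ r) = Vine ∧ Fern = Vine.
p ∧ q = Jet and p ∧ r = Zin, so (p ∧ q) ∨ (p ∧ r) = Jet ∨ Zin = Jet.
Equal: no.

Vine; Jet; no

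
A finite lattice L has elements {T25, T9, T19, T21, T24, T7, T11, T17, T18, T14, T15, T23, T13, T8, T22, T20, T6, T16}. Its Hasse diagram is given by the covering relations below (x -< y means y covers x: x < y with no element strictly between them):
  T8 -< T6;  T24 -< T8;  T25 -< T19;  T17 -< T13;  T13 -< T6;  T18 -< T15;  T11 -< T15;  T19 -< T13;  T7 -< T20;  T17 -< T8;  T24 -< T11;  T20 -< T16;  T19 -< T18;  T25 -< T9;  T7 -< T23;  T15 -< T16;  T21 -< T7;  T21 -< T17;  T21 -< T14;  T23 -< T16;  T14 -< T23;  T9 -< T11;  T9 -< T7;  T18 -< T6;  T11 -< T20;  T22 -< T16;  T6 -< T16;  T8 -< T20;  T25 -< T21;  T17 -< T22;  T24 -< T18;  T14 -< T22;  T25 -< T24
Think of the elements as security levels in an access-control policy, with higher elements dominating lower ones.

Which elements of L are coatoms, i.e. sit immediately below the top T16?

T15, T20, T22, T23, T6

The coatoms are exactly the elements covered by T16: T15, T20, T22, T23, T6.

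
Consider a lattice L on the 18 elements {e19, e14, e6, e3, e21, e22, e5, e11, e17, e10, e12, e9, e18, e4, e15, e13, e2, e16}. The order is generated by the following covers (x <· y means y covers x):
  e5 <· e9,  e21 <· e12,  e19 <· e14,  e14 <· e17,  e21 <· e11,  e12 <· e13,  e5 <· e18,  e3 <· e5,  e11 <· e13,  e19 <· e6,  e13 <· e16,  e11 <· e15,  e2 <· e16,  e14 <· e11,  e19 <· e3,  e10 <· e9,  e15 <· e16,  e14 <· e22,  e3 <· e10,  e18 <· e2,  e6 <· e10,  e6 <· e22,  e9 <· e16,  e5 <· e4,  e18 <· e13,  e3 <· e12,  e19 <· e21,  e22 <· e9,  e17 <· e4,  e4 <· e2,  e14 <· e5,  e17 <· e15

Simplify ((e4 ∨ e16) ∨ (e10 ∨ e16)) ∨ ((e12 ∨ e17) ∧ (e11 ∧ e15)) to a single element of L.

e4 ∨ e16 = e16
e10 ∨ e16 = e16
e16 ∨ e16 = e16
e12 ∨ e17 = e16
e11 ∧ e15 = e11
e16 ∧ e11 = e11
e16 ∨ e11 = e16

e16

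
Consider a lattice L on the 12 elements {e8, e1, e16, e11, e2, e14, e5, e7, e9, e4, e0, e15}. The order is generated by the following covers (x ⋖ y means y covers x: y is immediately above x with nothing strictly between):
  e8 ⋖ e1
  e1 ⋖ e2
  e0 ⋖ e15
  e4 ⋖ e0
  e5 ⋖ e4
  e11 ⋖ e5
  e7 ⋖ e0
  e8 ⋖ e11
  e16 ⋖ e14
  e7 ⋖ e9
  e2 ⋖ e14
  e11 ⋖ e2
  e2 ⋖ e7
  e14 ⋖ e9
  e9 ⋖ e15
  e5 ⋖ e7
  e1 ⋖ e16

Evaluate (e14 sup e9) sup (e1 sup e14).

e9

e14 ∨ e9 = e9
e1 ∨ e14 = e14
e9 ∨ e14 = e9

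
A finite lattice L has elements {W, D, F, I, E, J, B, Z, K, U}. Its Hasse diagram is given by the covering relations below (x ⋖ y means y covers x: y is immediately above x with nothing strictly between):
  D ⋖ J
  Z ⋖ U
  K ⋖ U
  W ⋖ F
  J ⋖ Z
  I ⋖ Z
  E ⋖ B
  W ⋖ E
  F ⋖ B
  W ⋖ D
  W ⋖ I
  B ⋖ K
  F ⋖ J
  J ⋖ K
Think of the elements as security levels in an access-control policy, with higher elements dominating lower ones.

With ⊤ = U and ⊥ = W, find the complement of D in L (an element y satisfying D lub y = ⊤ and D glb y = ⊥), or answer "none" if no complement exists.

For every candidate y, either D ∨ y ≠ U or D ∧ y ≠ W; no complement exists.

none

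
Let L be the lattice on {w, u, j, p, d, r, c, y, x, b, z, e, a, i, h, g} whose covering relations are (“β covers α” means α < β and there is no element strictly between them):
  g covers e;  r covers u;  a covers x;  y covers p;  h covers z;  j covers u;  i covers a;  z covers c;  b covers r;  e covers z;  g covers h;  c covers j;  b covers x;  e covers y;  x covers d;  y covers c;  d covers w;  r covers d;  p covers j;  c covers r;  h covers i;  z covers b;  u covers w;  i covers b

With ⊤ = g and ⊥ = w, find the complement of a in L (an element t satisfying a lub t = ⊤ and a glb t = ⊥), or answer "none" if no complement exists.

p

Need t with a ∨ t = g and a ∧ t = w.
Checking each element gives: p.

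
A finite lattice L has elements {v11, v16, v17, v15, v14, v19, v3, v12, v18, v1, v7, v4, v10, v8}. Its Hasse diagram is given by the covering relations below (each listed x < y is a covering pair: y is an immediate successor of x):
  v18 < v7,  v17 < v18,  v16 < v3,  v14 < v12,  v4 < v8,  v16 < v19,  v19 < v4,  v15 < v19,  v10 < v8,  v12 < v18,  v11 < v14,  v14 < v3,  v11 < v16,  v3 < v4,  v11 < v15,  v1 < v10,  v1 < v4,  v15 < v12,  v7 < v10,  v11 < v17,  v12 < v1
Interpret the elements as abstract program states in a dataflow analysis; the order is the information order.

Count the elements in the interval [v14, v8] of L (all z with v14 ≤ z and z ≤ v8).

9

The interval [v14, v8] = {v1, v10, v12, v14, v18, v3, v4, v7, v8}, which has 9 elements.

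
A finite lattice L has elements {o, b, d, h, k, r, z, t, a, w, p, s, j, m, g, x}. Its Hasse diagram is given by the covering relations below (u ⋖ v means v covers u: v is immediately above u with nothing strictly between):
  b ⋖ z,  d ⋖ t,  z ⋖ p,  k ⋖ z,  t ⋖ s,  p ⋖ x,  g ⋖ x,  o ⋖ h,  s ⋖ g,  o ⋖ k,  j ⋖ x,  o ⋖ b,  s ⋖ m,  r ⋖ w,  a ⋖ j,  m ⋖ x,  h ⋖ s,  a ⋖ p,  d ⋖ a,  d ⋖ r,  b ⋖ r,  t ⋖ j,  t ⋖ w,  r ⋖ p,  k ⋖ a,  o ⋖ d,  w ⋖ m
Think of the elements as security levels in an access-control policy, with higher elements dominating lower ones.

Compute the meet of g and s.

Common lower bounds of {g, s}: d, h, o, s, t.
The greatest among these is s.

s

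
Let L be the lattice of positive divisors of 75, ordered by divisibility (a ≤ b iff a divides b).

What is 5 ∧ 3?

In the divisibility order, the meet is the greatest common divisor: gcd(5, 3) = 1.

1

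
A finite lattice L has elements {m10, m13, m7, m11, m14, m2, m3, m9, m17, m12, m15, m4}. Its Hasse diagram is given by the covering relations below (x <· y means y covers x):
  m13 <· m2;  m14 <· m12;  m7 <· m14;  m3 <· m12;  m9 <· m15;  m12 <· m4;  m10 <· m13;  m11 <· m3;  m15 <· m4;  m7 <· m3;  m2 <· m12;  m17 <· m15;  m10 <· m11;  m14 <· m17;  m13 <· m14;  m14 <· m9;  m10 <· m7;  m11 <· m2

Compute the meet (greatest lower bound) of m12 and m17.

Common lower bounds of {m12, m17}: m10, m13, m14, m7.
The greatest among these is m14.

m14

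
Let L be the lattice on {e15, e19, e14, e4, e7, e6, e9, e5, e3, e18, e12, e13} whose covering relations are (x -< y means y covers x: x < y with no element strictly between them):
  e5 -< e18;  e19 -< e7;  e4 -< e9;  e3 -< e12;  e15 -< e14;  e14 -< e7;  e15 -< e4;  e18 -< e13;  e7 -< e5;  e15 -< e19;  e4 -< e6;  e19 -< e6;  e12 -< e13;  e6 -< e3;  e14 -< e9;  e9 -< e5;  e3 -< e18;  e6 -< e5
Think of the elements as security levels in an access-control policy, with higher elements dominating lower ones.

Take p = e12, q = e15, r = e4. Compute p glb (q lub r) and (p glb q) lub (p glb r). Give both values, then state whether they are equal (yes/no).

e4; e4; yes

q lub r = e4, so p glb (q lub r) = e12 glb e4 = e4.
p glb q = e15 and p glb r = e4, so (p glb q) lub (p glb r) = e15 lub e4 = e4.
Equal: yes.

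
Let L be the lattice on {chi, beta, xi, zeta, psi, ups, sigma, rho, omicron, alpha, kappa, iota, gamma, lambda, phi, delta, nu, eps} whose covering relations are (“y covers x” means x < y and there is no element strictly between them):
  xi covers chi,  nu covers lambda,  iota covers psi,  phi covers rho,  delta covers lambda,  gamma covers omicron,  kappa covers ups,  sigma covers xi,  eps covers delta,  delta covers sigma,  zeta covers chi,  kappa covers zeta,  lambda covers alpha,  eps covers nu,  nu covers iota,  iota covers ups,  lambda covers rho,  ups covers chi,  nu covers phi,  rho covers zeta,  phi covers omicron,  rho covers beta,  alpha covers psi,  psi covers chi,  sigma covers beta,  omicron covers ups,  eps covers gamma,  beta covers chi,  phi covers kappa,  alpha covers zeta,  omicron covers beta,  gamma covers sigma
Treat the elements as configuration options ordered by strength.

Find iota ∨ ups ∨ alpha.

Common upper bounds of {iota, ups, alpha}: eps, nu.
The least among these is nu.

nu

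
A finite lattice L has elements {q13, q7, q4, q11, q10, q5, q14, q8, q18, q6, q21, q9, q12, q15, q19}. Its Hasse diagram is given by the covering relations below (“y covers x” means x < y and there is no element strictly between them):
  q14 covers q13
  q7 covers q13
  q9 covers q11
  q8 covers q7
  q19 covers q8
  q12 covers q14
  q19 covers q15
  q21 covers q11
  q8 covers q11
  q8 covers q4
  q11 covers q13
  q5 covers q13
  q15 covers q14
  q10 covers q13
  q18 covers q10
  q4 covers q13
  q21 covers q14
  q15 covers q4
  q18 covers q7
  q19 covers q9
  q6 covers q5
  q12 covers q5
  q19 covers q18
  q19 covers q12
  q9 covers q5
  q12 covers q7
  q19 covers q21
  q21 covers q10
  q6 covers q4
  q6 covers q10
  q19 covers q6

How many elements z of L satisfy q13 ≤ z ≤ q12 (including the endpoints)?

5

The interval [q13, q12] = {q12, q13, q14, q5, q7}, which has 5 elements.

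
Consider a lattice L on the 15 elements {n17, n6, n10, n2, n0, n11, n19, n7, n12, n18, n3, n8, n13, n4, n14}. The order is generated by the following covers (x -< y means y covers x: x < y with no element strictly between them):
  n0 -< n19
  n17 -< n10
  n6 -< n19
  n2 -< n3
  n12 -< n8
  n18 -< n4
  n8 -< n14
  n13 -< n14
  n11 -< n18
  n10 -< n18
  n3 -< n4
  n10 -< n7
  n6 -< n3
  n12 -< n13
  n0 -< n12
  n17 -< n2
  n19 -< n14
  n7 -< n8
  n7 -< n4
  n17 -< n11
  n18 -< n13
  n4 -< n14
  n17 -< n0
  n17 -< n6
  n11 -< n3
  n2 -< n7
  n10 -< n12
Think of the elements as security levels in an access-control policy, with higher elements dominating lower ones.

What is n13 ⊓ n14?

Common lower bounds of {n13, n14}: n0, n10, n11, n12, n13, n17, n18.
The greatest among these is n13.

n13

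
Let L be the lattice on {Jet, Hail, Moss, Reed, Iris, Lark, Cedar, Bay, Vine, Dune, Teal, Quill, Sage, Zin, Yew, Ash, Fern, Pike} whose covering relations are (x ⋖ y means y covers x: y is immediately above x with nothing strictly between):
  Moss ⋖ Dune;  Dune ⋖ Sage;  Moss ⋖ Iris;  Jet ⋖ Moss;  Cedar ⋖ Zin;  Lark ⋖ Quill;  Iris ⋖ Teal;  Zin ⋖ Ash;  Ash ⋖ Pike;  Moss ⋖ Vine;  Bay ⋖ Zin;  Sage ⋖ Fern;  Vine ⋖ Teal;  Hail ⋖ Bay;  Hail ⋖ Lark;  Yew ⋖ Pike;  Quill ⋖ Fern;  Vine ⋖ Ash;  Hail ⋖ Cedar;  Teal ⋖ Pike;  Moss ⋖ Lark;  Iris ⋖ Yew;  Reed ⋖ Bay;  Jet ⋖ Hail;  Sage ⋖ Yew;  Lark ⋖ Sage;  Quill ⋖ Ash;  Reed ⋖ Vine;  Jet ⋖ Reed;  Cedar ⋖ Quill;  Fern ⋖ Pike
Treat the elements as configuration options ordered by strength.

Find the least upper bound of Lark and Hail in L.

Lark

Common upper bounds of {Lark, Hail}: Ash, Fern, Lark, Pike, Quill, Sage, Yew.
The least among these is Lark.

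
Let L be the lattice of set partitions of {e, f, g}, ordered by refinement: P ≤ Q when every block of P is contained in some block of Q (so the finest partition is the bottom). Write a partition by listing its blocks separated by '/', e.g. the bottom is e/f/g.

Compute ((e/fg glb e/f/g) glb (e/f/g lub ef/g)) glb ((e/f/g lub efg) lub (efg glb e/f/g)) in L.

e/f/g

e/fg ∧ e/f/g = e/f/g
e/f/g ∨ ef/g = ef/g
e/f/g ∧ ef/g = e/f/g
e/f/g ∨ efg = efg
efg ∧ e/f/g = e/f/g
efg ∨ e/f/g = efg
e/f/g ∧ efg = e/f/g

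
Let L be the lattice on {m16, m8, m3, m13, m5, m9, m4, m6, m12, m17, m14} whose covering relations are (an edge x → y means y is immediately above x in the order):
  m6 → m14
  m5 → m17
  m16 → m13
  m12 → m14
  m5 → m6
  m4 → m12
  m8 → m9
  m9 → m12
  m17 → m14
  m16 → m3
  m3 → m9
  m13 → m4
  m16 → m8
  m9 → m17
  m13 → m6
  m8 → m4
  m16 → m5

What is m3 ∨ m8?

m9

Common upper bounds of {m3, m8}: m12, m14, m17, m9.
The least among these is m9.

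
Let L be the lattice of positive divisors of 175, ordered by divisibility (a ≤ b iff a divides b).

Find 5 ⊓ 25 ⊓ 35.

Common lower bounds of {5, 25, 35}: 1, 5.
The greatest among these is 5.

5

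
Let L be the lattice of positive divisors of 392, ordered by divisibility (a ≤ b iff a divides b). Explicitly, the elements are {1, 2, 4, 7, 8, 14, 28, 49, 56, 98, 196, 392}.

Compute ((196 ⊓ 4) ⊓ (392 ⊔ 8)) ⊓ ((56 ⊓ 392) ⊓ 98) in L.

196 ∧ 4 = 4
392 ∨ 8 = 392
4 ∧ 392 = 4
56 ∧ 392 = 56
56 ∧ 98 = 14
4 ∧ 14 = 2

2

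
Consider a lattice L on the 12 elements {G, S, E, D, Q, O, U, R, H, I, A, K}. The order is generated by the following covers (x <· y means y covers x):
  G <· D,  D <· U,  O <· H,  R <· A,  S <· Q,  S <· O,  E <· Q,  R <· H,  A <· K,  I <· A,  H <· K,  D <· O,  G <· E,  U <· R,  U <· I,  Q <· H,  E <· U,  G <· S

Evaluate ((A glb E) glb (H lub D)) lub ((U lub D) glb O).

U

A ∧ E = E
H ∨ D = H
E ∧ H = E
U ∨ D = U
U ∧ O = D
E ∨ D = U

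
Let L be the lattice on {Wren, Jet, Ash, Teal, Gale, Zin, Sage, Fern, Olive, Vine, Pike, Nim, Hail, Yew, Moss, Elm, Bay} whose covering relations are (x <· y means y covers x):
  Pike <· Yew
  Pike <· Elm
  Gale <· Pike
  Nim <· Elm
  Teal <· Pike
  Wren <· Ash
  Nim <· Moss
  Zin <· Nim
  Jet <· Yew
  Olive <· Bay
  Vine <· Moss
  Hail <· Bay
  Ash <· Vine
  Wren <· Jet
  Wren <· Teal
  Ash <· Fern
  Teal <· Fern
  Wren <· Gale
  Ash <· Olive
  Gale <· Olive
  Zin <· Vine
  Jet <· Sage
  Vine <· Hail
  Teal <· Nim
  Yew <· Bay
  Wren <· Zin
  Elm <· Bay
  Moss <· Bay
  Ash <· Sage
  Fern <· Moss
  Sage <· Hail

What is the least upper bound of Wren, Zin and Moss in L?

Moss

Common upper bounds of {Wren, Zin, Moss}: Bay, Moss.
The least among these is Moss.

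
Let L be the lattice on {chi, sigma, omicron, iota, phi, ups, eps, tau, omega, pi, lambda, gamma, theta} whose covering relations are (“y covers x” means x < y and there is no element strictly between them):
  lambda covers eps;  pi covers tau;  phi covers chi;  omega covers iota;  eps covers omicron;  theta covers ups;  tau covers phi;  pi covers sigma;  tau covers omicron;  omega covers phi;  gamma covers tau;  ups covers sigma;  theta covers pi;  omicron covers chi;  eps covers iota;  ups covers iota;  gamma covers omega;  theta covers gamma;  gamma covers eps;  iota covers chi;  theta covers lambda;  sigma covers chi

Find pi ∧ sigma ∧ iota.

chi

Common lower bounds of {pi, sigma, iota}: chi.
The greatest among these is chi.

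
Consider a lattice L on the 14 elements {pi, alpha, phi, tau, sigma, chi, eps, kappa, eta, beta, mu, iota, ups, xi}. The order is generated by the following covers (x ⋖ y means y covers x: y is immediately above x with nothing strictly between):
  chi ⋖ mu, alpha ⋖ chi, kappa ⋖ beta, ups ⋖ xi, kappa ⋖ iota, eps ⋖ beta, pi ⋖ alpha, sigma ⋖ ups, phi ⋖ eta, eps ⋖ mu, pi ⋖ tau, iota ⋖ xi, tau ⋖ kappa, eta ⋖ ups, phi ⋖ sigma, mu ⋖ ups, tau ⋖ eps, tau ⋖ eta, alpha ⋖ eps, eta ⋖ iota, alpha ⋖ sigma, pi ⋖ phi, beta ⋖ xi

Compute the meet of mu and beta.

eps

Common lower bounds of {mu, beta}: alpha, eps, pi, tau.
The greatest among these is eps.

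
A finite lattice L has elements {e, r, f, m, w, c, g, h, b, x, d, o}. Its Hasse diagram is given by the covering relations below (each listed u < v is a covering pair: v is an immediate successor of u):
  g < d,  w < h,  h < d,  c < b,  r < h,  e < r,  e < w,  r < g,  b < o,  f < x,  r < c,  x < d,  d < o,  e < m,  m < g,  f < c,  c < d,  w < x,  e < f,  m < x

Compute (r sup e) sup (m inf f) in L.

r

r ∨ e = r
m ∧ f = e
r ∨ e = r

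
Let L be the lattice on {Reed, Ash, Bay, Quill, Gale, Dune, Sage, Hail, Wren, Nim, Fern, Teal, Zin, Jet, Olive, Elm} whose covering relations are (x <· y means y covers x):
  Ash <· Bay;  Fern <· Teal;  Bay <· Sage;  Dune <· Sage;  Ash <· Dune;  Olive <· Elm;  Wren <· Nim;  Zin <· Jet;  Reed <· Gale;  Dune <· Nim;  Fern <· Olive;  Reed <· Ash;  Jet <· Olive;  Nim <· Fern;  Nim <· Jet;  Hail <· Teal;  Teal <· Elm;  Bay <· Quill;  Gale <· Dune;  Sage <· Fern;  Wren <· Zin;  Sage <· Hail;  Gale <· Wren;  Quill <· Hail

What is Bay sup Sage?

Common upper bounds of {Bay, Sage}: Elm, Fern, Hail, Olive, Sage, Teal.
The least among these is Sage.

Sage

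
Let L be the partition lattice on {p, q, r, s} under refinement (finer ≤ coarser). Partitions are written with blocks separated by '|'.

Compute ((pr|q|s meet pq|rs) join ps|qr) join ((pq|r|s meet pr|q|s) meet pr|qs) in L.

pr|q|s ∧ pq|rs = p|q|r|s
p|q|r|s ∨ ps|qr = ps|qr
pq|r|s ∧ pr|q|s = p|q|r|s
p|q|r|s ∧ pr|qs = p|q|r|s
ps|qr ∨ p|q|r|s = ps|qr

ps|qr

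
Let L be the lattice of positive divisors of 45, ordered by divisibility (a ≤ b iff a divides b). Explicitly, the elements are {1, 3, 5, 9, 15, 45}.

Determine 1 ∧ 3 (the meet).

1

In the divisibility order, the meet is the greatest common divisor: gcd(1, 3) = 1.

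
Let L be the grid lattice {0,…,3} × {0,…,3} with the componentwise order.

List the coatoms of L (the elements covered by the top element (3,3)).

(2,3), (3,2)

The coatoms are exactly the elements covered by (3,3): (2,3), (3,2).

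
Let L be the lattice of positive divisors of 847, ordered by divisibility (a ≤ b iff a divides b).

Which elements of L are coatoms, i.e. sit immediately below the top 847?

121, 77

The coatoms are exactly the elements covered by 847: 121, 77.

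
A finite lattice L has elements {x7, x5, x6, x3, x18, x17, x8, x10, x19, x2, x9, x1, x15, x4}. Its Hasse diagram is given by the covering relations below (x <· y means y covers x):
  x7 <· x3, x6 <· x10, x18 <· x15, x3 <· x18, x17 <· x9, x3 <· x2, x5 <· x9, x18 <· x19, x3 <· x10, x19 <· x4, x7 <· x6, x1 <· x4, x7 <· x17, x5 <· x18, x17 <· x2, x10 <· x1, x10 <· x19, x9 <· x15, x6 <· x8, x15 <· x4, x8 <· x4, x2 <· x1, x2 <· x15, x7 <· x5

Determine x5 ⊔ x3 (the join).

Common upper bounds of {x5, x3}: x15, x18, x19, x4.
The least among these is x18.

x18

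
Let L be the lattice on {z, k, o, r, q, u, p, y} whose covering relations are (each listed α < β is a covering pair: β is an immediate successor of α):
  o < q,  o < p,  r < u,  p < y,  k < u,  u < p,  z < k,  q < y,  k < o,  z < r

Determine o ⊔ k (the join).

Common upper bounds of {o, k}: o, p, q, y.
The least among these is o.

o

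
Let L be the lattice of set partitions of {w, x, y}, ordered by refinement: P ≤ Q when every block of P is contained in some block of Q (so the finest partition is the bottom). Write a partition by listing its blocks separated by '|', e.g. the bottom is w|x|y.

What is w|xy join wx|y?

wxy

The join of w|xy and wx|y merges any blocks that overlap across the partitions, giving wxy.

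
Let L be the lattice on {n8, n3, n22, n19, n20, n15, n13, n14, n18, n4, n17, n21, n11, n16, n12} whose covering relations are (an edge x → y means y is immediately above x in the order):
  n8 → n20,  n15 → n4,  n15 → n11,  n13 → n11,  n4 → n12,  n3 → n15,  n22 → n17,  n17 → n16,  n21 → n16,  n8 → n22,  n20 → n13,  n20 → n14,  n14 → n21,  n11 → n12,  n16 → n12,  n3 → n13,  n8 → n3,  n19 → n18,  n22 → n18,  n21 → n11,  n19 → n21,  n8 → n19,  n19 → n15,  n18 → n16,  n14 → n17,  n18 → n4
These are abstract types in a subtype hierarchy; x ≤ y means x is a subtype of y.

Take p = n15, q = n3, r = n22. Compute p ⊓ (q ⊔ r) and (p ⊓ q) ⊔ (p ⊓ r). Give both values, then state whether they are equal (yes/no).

q ⊔ r = n4, so p ⊓ (q ⊔ r) = n15 ⊓ n4 = n15.
p ⊓ q = n3 and p ⊓ r = n8, so (p ⊓ q) ⊔ (p ⊓ r) = n3 ⊔ n8 = n3.
Equal: no.

n15; n3; no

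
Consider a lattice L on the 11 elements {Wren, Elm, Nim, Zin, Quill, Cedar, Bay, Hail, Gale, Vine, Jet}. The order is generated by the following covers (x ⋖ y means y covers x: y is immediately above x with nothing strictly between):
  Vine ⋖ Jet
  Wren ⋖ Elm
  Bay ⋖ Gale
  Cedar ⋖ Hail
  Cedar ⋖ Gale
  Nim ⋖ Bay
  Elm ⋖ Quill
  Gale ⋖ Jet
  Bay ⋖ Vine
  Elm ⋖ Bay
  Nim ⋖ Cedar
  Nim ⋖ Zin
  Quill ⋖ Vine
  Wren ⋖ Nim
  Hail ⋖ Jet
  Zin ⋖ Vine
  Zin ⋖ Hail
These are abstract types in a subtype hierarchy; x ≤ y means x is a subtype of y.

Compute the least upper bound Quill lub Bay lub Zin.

Common upper bounds of {Quill, Bay, Zin}: Jet, Vine.
The least among these is Vine.

Vine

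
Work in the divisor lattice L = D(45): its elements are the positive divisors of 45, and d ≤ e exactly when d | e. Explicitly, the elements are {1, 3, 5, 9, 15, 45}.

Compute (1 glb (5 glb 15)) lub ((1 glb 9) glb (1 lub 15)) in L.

5 ∧ 15 = 5
1 ∧ 5 = 1
1 ∧ 9 = 1
1 ∨ 15 = 15
1 ∧ 15 = 1
1 ∨ 1 = 1

1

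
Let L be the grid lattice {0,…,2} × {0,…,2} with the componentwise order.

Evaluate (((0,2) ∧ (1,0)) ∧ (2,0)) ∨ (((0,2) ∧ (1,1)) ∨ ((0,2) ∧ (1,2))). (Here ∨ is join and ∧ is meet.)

(0,2) ∧ (1,0) = (0,0)
(0,0) ∧ (2,0) = (0,0)
(0,2) ∧ (1,1) = (0,1)
(0,2) ∧ (1,2) = (0,2)
(0,1) ∨ (0,2) = (0,2)
(0,0) ∨ (0,2) = (0,2)

(0,2)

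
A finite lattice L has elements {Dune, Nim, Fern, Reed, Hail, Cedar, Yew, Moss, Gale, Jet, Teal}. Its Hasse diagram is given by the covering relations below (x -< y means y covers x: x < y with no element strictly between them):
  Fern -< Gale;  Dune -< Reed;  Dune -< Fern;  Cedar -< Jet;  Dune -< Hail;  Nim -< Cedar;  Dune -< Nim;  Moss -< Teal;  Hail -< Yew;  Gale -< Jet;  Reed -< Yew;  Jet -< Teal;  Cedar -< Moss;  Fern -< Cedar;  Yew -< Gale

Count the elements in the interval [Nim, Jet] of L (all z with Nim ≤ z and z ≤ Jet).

3

The interval [Nim, Jet] = {Cedar, Jet, Nim}, which has 3 elements.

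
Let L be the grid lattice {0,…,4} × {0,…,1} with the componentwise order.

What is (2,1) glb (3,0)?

In a product of chains, the meet is componentwise min, giving (2,0).

(2,0)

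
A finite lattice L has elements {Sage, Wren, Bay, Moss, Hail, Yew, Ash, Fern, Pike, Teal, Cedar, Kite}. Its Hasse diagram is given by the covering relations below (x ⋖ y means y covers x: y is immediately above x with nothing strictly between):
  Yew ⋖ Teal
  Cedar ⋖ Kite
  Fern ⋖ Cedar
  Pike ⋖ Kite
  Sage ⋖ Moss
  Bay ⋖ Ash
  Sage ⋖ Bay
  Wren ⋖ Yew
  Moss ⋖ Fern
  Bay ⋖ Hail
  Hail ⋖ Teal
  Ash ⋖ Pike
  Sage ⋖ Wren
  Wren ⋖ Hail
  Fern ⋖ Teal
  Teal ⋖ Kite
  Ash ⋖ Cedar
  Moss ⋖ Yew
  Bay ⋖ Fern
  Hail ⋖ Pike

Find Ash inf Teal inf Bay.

Common lower bounds of {Ash, Teal, Bay}: Bay, Sage.
The greatest among these is Bay.

Bay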